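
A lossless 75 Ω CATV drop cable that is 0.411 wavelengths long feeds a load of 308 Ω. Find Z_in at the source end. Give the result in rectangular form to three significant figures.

βl = 2π × 0.411 = 148°
tan(βl) = tan(148°) = -0.626
Z_in = Z_0·(Z_L + jZ_0·tanβl)/(Z_0 + jZ_L·tanβl)
     = 75·(308 − j46.9)/(75 − j193)

Z_in ≈ 56.4 + j97.9 Ω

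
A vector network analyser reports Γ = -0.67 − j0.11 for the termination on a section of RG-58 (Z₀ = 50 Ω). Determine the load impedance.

Z_L = Z_0·(1 + Γ)/(1 − Γ) = 50·(0.33 − j0.11)/(1.67 + j0.11)

Z_L ≈ 9.62 − j3.93 Ω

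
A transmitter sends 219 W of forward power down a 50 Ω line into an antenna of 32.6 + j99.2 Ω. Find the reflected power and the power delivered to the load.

|Γ| = |(-17.4 + j99.2)/(82.6 + j99.2)| = 0.78
|Γ|² = 0.609
P_refl = |Γ|²·P_inc = 133 W, P_del = (1 − |Γ|²)·P_inc = 85.7 W

P_reflected ≈ 133 W; P_delivered ≈ 85.7 W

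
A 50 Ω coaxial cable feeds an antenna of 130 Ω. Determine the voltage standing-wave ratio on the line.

VSWR ≈ 2.6

Γ = (130 − 50)/(130 + 50) = 0.444
VSWR = (1 + 0.444)/(1 − 0.444)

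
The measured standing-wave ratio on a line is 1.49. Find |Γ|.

|Γ| = (S − 1)/(S + 1) = (1.49 − 1)/(1.49 + 1) = 0.49/2.49

|Γ| ≈ 0.197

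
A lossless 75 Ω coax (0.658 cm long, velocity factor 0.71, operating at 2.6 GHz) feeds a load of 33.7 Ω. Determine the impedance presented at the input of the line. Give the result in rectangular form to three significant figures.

λ = v/f = 0.71·c / 2.6 GHz = 0.0819 m
βl = 2π·l/λ = 2π × 0.0803 = 28.9°
tan(βl) = tan(28.9°) = 0.552
Z_in = Z_0·(Z_L + jZ_0·tanβl)/(Z_0 + jZ_L·tanβl)
     = 75·(33.7 + j41.4)/(75 + j18.6)

Z_in ≈ 41.4 + j31.1 Ω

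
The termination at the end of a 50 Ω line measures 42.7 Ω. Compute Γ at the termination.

Γ = (Z_L − Z_0)/(Z_L + Z_0) = (42.7 − 50)/(42.7 + 50) = -7.3/92.7

Γ = -0.0787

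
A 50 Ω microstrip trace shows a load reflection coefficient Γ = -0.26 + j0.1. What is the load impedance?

Z_L ≈ 28.9 + j6.26 Ω

Z_L = Z_0·(1 + Γ)/(1 − Γ) = 50·(0.74 + j0.1)/(1.26 − j0.1)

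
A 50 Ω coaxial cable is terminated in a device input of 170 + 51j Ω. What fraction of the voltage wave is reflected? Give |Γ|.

|Γ| ≈ 0.577

Γ = (Z_L − Z_0)/(Z_L + Z_0) = (120 + j51)/(220 + j51)
|Γ| = 130/226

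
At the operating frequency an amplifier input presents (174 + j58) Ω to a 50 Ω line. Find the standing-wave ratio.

VSWR ≈ 3.9

Γ = (Z_L − Z_0)/(Z_L + Z_0) = (124 + j58)/(224 + j58)
|Γ| = 137/231 = 0.592
VSWR = (1 + |Γ|)/(1 − |Γ|) = 1.59/0.408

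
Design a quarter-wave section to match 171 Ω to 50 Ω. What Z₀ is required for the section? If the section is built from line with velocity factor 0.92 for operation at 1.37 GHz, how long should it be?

Z_qwt ≈ 92.5 Ω; length ≈ 5.04 cm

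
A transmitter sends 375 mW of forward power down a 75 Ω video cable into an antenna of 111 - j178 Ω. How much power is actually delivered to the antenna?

|Γ| = |(36 − j178)/(186 − j178)| = 0.705
|Γ|² = 0.498
P_refl = |Γ|²·P_inc = 187 mW, P_del = (1 − |Γ|²)·P_inc = 188 mW

P_delivered ≈ 188 mW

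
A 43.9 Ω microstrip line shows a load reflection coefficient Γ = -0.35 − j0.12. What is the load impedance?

Z_L = Z_0·(1 + Γ)/(1 − Γ) = 43.9·(0.65 − j0.12)/(1.35 + j0.12)

Z_L ≈ 20.6 − j5.74 Ω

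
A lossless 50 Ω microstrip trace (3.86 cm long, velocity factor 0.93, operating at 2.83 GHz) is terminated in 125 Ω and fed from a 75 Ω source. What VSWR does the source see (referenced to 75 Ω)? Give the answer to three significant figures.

λ = v/f = 0.93·c / 2.83 GHz = 0.0986 m
βl = 2π·l/λ = 2π × 0.392 = 141°
tan(βl) = -0.811
Z_in = Z_0·(Z_L + jZ_0·tanβl)/(Z_0 + jZ_L·tanβl) = 40.5 + j41.6 Ω
Γ_s = (Z_in − Z_s)/(Z_in + Z_s) = (-34.5 + j41.6)/(116 + j41.6), |Γ_s| = 0.44
VSWR = (1 + |Γ_s|)/(1 − |Γ_s|)

VSWR ≈ 2.57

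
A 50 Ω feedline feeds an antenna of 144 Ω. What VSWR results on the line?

Γ = (144 − 50)/(144 + 50) = 0.485
VSWR = (1 + 0.485)/(1 − 0.485)

VSWR ≈ 2.88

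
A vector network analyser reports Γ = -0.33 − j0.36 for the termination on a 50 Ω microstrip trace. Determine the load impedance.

Z_L = Z_0·(1 + Γ)/(1 − Γ) = 50·(0.67 − j0.36)/(1.33 + j0.36)

Z_L ≈ 20.1 − j19 Ω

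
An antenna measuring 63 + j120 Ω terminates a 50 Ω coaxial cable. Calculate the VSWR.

Γ = (Z_L − Z_0)/(Z_L + Z_0) = (13 + j120)/(113 + j120)
|Γ| = 121/165 = 0.732
VSWR = (1 + |Γ|)/(1 − |Γ|) = 1.73/0.268

VSWR ≈ 6.47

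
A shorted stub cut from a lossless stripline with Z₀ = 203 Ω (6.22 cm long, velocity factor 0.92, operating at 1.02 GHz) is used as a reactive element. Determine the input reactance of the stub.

X_in ≈ 1600 Ω (inductive)

λ = v/f = 0.92·c / 1.02 GHz = 0.271 m
βl = 2π·l/λ = 2π × 0.23 = 82.8°
tan(βl) = 7.86
For a shorted stub, Z_in = jZ_0·tan(βl)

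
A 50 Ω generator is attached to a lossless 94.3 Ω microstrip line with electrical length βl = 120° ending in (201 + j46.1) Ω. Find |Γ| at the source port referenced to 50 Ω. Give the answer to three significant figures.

|Γ| ≈ 0.304

tan(βl) = -1.73
Z_in = Z_0·(Z_L + jZ_0·tanβl)/(Z_0 + jZ_L·tanβl) = 47.2 + j30.8 Ω
Γ_s = (Z_in − Z_s)/(Z_in + Z_s) = (-2.82 + j30.8)/(97.2 + j30.8), |Γ_s| = 0.304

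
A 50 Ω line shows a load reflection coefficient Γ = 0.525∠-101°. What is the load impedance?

Z_L ≈ 24.5 − j34.9 Ω

Z_L = Z_0·(1 + Γ)/(1 − Γ) = 50·(0.9 − j0.515)/(1.1 + j0.515)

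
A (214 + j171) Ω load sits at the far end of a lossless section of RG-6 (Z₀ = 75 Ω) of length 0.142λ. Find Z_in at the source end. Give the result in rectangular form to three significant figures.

Z_in ≈ 34.2 − j78.2 Ω

βl = 2π × 0.142 = 51.1°
tan(βl) = tan(51.1°) = 1.24
Z_in = Z_0·(Z_L + jZ_0·tanβl)/(Z_0 + jZ_L·tanβl)
     = 75·(214 + j264)/(-137 + j265)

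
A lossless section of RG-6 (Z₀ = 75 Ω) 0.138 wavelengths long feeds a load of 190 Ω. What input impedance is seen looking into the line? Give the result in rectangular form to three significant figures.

Z_in ≈ 45.8 − j48.3 Ω

βl = 2π × 0.138 = 49.7°
tan(βl) = tan(49.7°) = 1.18
Z_in = Z_0·(Z_L + jZ_0·tanβl)/(Z_0 + jZ_L·tanβl)
     = 75·(190 + j88.4)/(75 + j224)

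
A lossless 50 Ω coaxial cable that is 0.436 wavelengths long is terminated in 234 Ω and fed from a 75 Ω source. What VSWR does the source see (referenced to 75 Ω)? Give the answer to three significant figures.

βl = 2π × 0.436 = 157°
tan(βl) = -0.425
Z_in = Z_0·(Z_L + jZ_0·tanβl)/(Z_0 + jZ_L·tanβl) = 55.7 + j89.6 Ω
Γ_s = (Z_in − Z_s)/(Z_in + Z_s) = (-19.3 + j89.6)/(131 + j89.6), |Γ_s| = 0.578
VSWR = (1 + |Γ_s|)/(1 − |Γ_s|)

VSWR ≈ 3.74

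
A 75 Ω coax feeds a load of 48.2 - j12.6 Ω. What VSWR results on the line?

VSWR ≈ 1.63

Γ = (Z_L − Z_0)/(Z_L + Z_0) = (-26.8 − j12.6)/(123.2 − j12.6)
|Γ| = 29.6/124 = 0.239
VSWR = (1 + |Γ|)/(1 − |Γ|) = 1.24/0.761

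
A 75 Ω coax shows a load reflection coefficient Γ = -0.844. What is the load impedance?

Z_L = Z_0·(1 + Γ)/(1 − Γ) = 75·(0.156)/(1.84)

Z_L ≈ 6.34 Ω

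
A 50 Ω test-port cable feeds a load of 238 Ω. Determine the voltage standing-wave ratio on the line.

VSWR ≈ 4.76

Γ = (238 − 50)/(238 + 50) = 0.653
VSWR = (1 + 0.653)/(1 − 0.653)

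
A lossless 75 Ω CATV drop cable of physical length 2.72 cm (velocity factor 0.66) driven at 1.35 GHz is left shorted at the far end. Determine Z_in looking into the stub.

λ = v/f = 0.66·c / 1.35 GHz = 0.147 m
βl = 2π·l/λ = 2π × 0.185 = 66.8°
tan(βl) = 2.33
For a shorted stub, Z_in = jZ_0·tan(βl)

Z_in ≈ +j175 Ω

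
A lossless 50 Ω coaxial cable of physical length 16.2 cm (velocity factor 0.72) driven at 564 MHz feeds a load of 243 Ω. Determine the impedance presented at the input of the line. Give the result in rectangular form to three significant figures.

Z_in ≈ 41.2 + j79 Ω

λ = v/f = 0.72·c / 564 MHz = 0.383 m
βl = 2π·l/λ = 2π × 0.423 = 152°
tan(βl) = tan(152°) = -0.525
Z_in = Z_0·(Z_L + jZ_0·tanβl)/(Z_0 + jZ_L·tanβl)
     = 50·(243 − j26.3)/(50 − j128)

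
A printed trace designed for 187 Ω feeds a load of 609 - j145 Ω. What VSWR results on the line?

VSWR ≈ 3.46

Γ = (Z_L − Z_0)/(Z_L + Z_0) = (422 − j145)/(796 − j145)
|Γ| = 446/809 = 0.551
VSWR = (1 + |Γ|)/(1 − |Γ|) = 1.55/0.449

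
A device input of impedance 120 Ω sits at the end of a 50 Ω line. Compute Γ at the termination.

Γ = (Z_L − Z_0)/(Z_L + Z_0) = (120 − 50)/(120 + 50) = 70/170

Γ = 0.412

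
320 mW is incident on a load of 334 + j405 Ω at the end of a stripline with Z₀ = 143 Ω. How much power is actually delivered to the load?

P_delivered ≈ 156 mW

|Γ| = |(191 + j405)/(477 + j405)| = 0.716
|Γ|² = 0.512
P_refl = |Γ|²·P_inc = 164 mW, P_del = (1 − |Γ|²)·P_inc = 156 mW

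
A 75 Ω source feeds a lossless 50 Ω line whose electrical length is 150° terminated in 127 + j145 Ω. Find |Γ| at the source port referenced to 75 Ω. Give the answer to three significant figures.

tan(βl) = -0.577
Z_in = Z_0·(Z_L + jZ_0·tanβl)/(Z_0 + jZ_L·tanβl) = 18.2 + j53.4 Ω
Γ_s = (Z_in − Z_s)/(Z_in + Z_s) = (-56.8 + j53.4)/(93.2 + j53.4), |Γ_s| = 0.726

|Γ| ≈ 0.726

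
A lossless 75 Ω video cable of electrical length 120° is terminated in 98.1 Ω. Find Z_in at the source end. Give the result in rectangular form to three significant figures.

Z_in ≈ 64 + j15.1 Ω

tan(βl) = tan(120°) = -1.73
Z_in = Z_0·(Z_L + jZ_0·tanβl)/(Z_0 + jZ_L·tanβl)
     = 75·(98.1 − j130)/(75 − j170)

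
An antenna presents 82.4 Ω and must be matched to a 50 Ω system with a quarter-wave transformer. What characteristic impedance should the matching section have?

Z_qwt = √(Z_0·R_L) = √(50 × 82.4) = √4120

Z_qwt ≈ 64.2 Ω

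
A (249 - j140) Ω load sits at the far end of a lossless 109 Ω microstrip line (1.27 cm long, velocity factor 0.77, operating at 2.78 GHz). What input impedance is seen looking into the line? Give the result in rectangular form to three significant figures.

Z_in ≈ 40.5 − j41.1 Ω

λ = v/f = 0.77·c / 2.78 GHz = 0.0831 m
βl = 2π·l/λ = 2π × 0.153 = 55°
tan(βl) = tan(55°) = 1.43
Z_in = Z_0·(Z_L + jZ_0·tanβl)/(Z_0 + jZ_L·tanβl)
     = 109·(249 + j15.8)/(309 + j356)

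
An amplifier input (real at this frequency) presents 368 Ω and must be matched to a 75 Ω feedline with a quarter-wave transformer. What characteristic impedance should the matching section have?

Z_qwt ≈ 166 Ω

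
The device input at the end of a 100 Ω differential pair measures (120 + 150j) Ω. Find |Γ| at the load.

|Γ| ≈ 0.568

Γ = (Z_L − Z_0)/(Z_L + Z_0) = (20 + j150)/(220 + j150)
|Γ| = 151/266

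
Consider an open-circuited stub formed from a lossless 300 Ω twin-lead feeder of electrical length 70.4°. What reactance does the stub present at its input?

tan(βl) = 2.81
For an open-circuited stub, Z_in = −jZ_0·cot(βl) = −jZ_0/tan(βl)

X_in ≈ -107 Ω (capacitive)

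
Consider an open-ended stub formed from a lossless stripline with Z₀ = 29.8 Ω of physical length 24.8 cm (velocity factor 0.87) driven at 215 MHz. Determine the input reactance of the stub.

X_in ≈ -8.8 Ω (capacitive)

λ = v/f = 0.87·c / 215 MHz = 1.21 m
βl = 2π·l/λ = 2π × 0.204 = 73.5°
tan(βl) = 3.39
For an open-ended stub, Z_in = −jZ_0·cot(βl) = −jZ_0/tan(βl)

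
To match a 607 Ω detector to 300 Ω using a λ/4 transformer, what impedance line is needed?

Z_qwt = √(Z_0·R_L) = √(300 × 607) = √182100

Z_qwt ≈ 427 Ω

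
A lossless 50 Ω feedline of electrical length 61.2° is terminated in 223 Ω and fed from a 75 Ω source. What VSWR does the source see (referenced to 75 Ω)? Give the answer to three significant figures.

VSWR ≈ 5.85

tan(βl) = 1.82
Z_in = Z_0·(Z_L + jZ_0·tanβl)/(Z_0 + jZ_L·tanβl) = 14.4 − j25.7 Ω
Γ_s = (Z_in − Z_s)/(Z_in + Z_s) = (-60.6 − j25.7)/(89.4 − j25.7), |Γ_s| = 0.708
VSWR = (1 + |Γ_s|)/(1 − |Γ_s|)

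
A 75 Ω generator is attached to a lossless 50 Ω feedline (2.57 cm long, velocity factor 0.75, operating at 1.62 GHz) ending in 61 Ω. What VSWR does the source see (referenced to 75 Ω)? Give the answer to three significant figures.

VSWR ≈ 1.75

λ = v/f = 0.75·c / 1.62 GHz = 0.139 m
βl = 2π·l/λ = 2π × 0.185 = 66.6°
tan(βl) = 2.31
Z_in = Z_0·(Z_L + jZ_0·tanβl)/(Z_0 + jZ_L·tanβl) = 43.2 − j6.3 Ω
Γ_s = (Z_in − Z_s)/(Z_in + Z_s) = (-31.8 − j6.3)/(118 − j6.3), |Γ_s| = 0.274
VSWR = (1 + |Γ_s|)/(1 − |Γ_s|)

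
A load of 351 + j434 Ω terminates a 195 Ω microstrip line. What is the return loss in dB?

Γ = (156 + j434)/(546 + j434), |Γ| = 0.661
RL = −20·log₁₀|Γ| = −20·log₁₀(0.661)

RL ≈ 3.59 dB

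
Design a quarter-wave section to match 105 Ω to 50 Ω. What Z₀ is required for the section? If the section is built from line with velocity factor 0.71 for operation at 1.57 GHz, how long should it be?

Z_qwt = √(Z_0·R_L) = √(50 × 105) = √5250
λ = 0.71·c/f = 0.136 m, so l = λ/4 = 0.0339 m

Z_qwt ≈ 72.5 Ω; length ≈ 3.39 cm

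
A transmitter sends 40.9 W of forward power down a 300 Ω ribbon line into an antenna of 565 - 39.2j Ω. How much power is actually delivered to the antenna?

P_delivered ≈ 37 W

|Γ| = |(265 − j39.2)/(865 − j39.2)| = 0.309
|Γ|² = 0.0957
P_refl = |Γ|²·P_inc = 3.91 W, P_del = (1 − |Γ|²)·P_inc = 37 W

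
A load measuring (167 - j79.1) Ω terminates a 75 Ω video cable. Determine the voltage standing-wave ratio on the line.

Γ = (Z_L − Z_0)/(Z_L + Z_0) = (92 − j79.1)/(242 − j79.1)
|Γ| = 121/255 = 0.477
VSWR = (1 + |Γ|)/(1 − |Γ|) = 1.48/0.523

VSWR ≈ 2.82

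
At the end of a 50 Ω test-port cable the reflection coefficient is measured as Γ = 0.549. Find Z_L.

Z_L = Z_0·(1 + Γ)/(1 − Γ) = 50·(1.55)/(0.451)

Z_L ≈ 172 Ω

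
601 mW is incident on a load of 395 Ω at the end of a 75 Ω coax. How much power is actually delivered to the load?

Γ = (395 − 75)/(395 + 75) = 0.681
|Γ|² = 0.464
P_refl = |Γ|²·P_inc = 279 mW, P_del = (1 − |Γ|²)·P_inc = 322 mW

P_delivered ≈ 322 mW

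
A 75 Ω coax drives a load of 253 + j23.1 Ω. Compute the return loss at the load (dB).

Γ = (178 + j23.1)/(328 + j23.1), |Γ| = 0.546
RL = −20·log₁₀|Γ| = −20·log₁₀(0.546)

RL ≈ 5.26 dB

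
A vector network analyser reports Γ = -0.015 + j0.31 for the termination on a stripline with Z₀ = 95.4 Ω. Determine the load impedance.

Z_L ≈ 76.5 + j52.5 Ω

Z_L = Z_0·(1 + Γ)/(1 − Γ) = 95.4·(0.985 + j0.31)/(1.01 − j0.31)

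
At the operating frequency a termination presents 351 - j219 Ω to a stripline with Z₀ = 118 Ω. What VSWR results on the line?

VSWR ≈ 4.23

Γ = (Z_L − Z_0)/(Z_L + Z_0) = (233 − j219)/(469 − j219)
|Γ| = 320/518 = 0.618
VSWR = (1 + |Γ|)/(1 − |Γ|) = 1.62/0.382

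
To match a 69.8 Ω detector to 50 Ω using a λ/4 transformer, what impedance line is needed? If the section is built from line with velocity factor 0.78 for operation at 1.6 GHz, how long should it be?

Z_qwt = √(Z_0·R_L) = √(50 × 69.8) = √3490
λ = 0.78·c/f = 0.146 m, so l = λ/4 = 0.0366 m

Z_qwt ≈ 59.1 Ω; length ≈ 3.66 cm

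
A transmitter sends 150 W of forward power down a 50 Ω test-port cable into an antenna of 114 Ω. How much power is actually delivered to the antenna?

Γ = (114 − 50)/(114 + 50) = 0.39
|Γ|² = 0.152
P_refl = |Γ|²·P_inc = 22.8 W, P_del = (1 − |Γ|²)·P_inc = 127 W

P_delivered ≈ 127 W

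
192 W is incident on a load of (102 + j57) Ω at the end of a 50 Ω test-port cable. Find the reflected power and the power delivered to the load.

P_reflected ≈ 43.4 W; P_delivered ≈ 149 W

|Γ| = |(52 + j57)/(152 + j57)| = 0.475
|Γ|² = 0.226
P_refl = |Γ|²·P_inc = 43.4 W, P_del = (1 − |Γ|²)·P_inc = 149 W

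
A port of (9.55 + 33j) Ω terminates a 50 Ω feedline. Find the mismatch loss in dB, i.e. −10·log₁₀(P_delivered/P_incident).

Γ = (-40.45 + j33)/(59.55 + j33), |Γ| = 0.767
|Γ|² = 0.588, so P_del/P_inc = 1 − |Γ|² = 0.412
ML = −10·log₁₀(1 − |Γ|²)

mismatch loss ≈ 3.85 dB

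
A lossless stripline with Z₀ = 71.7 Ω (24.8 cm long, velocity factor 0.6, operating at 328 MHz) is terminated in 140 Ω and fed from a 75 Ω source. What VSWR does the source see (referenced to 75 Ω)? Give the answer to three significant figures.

λ = v/f = 0.6·c / 328 MHz = 0.549 m
βl = 2π·l/λ = 2π × 0.452 = 163°
tan(βl) = -0.312
Z_in = Z_0·(Z_L + jZ_0·tanβl)/(Z_0 + jZ_L·tanβl) = 112 + j45.9 Ω
Γ_s = (Z_in − Z_s)/(Z_in + Z_s) = (37.1 + j45.9)/(187 + j45.9), |Γ_s| = 0.306
VSWR = (1 + |Γ_s|)/(1 − |Γ_s|)

VSWR ≈ 1.88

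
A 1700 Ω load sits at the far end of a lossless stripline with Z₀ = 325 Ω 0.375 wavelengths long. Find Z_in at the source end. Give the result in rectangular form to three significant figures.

Z_in ≈ 120 + j302 Ω

βl = 2π × 0.375 = 135°
tan(βl) = tan(135°) = -1
Z_in = Z_0·(Z_L + jZ_0·tanβl)/(Z_0 + jZ_L·tanβl)
     = 325·(1700 − j325)/(325 − j1700)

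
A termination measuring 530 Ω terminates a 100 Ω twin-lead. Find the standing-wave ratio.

VSWR ≈ 5.3

Γ = (530 − 100)/(530 + 100) = 0.683
VSWR = (1 + 0.683)/(1 − 0.683)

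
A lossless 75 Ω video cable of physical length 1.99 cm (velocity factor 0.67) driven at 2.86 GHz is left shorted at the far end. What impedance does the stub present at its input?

λ = v/f = 0.67·c / 2.86 GHz = 0.0703 m
βl = 2π·l/λ = 2π × 0.283 = 102°
tan(βl) = -4.73
For a shorted stub, Z_in = jZ_0·tan(βl)

Z_in ≈ −j355 Ω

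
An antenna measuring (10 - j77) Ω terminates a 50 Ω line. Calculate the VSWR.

VSWR ≈ 17

Γ = (Z_L − Z_0)/(Z_L + Z_0) = (-40 − j77)/(60 − j77)
|Γ| = 86.8/97.6 = 0.889
VSWR = (1 + |Γ|)/(1 − |Γ|) = 1.89/0.111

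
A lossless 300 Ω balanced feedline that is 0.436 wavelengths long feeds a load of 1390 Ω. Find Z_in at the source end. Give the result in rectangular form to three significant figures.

βl = 2π × 0.436 = 157°
tan(βl) = tan(157°) = -0.425
Z_in = Z_0·(Z_L + jZ_0·tanβl)/(Z_0 + jZ_L·tanβl)
     = 300·(1390 − j128)/(300 − j591)

Z_in ≈ 336 + j535 Ω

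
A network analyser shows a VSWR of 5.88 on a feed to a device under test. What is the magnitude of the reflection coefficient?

|Γ| = (S − 1)/(S + 1) = (5.88 − 1)/(5.88 + 1) = 4.88/6.88

|Γ| ≈ 0.709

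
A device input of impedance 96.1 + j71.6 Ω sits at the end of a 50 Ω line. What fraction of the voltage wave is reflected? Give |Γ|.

|Γ| ≈ 0.523

Γ = (Z_L − Z_0)/(Z_L + Z_0) = (46.1 + j71.6)/(146.1 + j71.6)
|Γ| = 85.2/163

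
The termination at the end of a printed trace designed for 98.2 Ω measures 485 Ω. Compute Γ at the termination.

Γ = (Z_L − Z_0)/(Z_L + Z_0) = (485 − 98.2)/(485 + 98.2) = 386.8/583.2

Γ = 0.663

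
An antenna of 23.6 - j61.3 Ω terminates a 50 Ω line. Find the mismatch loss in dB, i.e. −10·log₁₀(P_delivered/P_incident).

mismatch loss ≈ 2.89 dB

Γ = (-26.4 − j61.3)/(73.6 − j61.3), |Γ| = 0.697
|Γ|² = 0.486, so P_del/P_inc = 1 − |Γ|² = 0.514
ML = −10·log₁₀(1 − |Γ|²)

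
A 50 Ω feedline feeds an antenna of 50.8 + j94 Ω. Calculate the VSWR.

VSWR ≈ 5.29

Γ = (Z_L − Z_0)/(Z_L + Z_0) = (0.8 + j94)/(100.8 + j94)
|Γ| = 94/138 = 0.682
VSWR = (1 + |Γ|)/(1 − |Γ|) = 1.68/0.318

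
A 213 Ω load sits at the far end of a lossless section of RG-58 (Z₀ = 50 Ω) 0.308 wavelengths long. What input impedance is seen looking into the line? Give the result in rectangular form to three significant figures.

Z_in ≈ 13.3 + j17.9 Ω

βl = 2π × 0.308 = 111°
tan(βl) = tan(111°) = -2.62
Z_in = Z_0·(Z_L + jZ_0·tanβl)/(Z_0 + jZ_L·tanβl)
     = 50·(213 − j131)/(50 − j558)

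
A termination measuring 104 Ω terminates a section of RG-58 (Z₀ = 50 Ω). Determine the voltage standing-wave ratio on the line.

VSWR ≈ 2.08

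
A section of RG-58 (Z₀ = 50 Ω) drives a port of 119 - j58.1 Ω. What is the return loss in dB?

Γ = (69 − j58.1)/(169 − j58.1), |Γ| = 0.505
RL = −20·log₁₀|Γ| = −20·log₁₀(0.505)

RL ≈ 5.94 dB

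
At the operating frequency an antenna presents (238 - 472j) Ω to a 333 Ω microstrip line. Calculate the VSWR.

Γ = (Z_L − Z_0)/(Z_L + Z_0) = (-95 − j472)/(571 − j472)
|Γ| = 481/741 = 0.65
VSWR = (1 + |Γ|)/(1 − |Γ|) = 1.65/0.35

VSWR ≈ 4.71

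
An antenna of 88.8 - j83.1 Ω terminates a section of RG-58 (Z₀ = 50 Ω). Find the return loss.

RL ≈ 4.93 dB

Γ = (38.8 − j83.1)/(138.8 − j83.1), |Γ| = 0.567
RL = −20·log₁₀|Γ| = −20·log₁₀(0.567)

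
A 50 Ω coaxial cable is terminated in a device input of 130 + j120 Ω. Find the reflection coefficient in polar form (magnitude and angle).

Γ ≈ 0.667 ∠ 22.6°

Γ = (Z_L − Z_0)/(Z_L + Z_0) = (80 + j120)/(180 + j120)
|Γ| = 144/216 = 0.667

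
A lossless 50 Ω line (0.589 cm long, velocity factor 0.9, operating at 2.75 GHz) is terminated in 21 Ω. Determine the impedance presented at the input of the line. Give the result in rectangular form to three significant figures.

Z_in ≈ 23.6 + j15.9 Ω

λ = v/f = 0.9·c / 2.75 GHz = 0.0982 m
βl = 2π·l/λ = 2π × 0.06 = 21.6°
tan(βl) = tan(21.6°) = 0.396
Z_in = Z_0·(Z_L + jZ_0·tanβl)/(Z_0 + jZ_L·tanβl)
     = 50·(21 + j19.8)/(50 + j8.31)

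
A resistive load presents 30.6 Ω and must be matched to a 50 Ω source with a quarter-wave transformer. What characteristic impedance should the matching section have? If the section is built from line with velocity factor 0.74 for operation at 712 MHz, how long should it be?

Z_qwt ≈ 39.1 Ω; length ≈ 7.79 cm

Z_qwt = √(Z_0·R_L) = √(50 × 30.6) = √1530
λ = 0.74·c/f = 0.312 m, so l = λ/4 = 0.0779 m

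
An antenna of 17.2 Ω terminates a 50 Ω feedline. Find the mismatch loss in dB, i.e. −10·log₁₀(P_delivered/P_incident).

Γ = (17.2 − 50)/(17.2 + 50) = -0.488
|Γ|² = 0.238, so P_del/P_inc = 1 − |Γ|² = 0.762
ML = −10·log₁₀(1 − |Γ|²)

mismatch loss ≈ 1.18 dB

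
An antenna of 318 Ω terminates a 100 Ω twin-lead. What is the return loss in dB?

Γ = (318 − 100)/(318 + 100) = 0.522
RL = −20·log₁₀|Γ| = −20·log₁₀(0.522)

RL ≈ 5.65 dB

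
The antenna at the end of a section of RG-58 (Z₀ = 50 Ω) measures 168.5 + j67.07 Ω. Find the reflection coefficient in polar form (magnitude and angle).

Γ ≈ 0.596 ∠ 12.4°

Γ = (Z_L − Z_0)/(Z_L + Z_0) = (118.5 + j67.07)/(218.5 + j67.07)
|Γ| = 136/229 = 0.596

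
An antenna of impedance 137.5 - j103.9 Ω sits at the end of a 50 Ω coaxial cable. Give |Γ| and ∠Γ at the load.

Γ ≈ 0.634 ∠ -20.9°

Γ = (Z_L − Z_0)/(Z_L + Z_0) = (87.5 − j103.9)/(187.5 − j103.9)
|Γ| = 136/214 = 0.634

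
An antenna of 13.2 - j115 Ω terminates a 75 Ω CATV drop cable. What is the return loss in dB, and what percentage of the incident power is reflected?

Γ = (-61.8 − j115)/(88.2 − j115), |Γ| = 0.901
RL = −20·log₁₀(0.901) = 0.907 dB
P_refl/P_inc = |Γ|² = 0.811

RL ≈ 0.907 dB; 81.1% of incident power reflected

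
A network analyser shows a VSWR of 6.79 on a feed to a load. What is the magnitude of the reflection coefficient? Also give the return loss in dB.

|Γ| ≈ 0.743; return loss ≈ 2.58 dB

|Γ| = (S − 1)/(S + 1) = (6.79 − 1)/(6.79 + 1) = 5.79/7.79
RL = −20·log₁₀|Γ| = −20·log₁₀(0.743)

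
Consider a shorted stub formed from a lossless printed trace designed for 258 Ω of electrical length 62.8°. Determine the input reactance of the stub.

tan(βl) = 1.95
For a shorted stub, Z_in = jZ_0·tan(βl)

X_in ≈ 502 Ω (inductive)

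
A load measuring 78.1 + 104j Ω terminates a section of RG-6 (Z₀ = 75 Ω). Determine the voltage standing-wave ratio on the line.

VSWR ≈ 3.57

Γ = (Z_L − Z_0)/(Z_L + Z_0) = (3.1 + j104)/(153.1 + j104)
|Γ| = 104/185 = 0.562
VSWR = (1 + |Γ|)/(1 − |Γ|) = 1.56/0.438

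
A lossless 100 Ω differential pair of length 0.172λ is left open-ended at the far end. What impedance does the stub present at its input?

Z_in ≈ −j53.4 Ω

βl = 2π × 0.172 = 61.9°
tan(βl) = 1.87
For an open-ended stub, Z_in = −jZ_0·cot(βl) = −jZ_0/tan(βl)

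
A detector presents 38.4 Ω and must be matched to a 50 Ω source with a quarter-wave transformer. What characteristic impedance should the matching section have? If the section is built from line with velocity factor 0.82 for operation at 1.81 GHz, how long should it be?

Z_qwt ≈ 43.8 Ω; length ≈ 3.4 cm

Z_qwt = √(Z_0·R_L) = √(50 × 38.4) = √1920
λ = 0.82·c/f = 0.136 m, so l = λ/4 = 0.034 m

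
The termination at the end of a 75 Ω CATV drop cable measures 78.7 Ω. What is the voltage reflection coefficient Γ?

Γ = 0.0241

Γ = (Z_L − Z_0)/(Z_L + Z_0) = (78.7 − 75)/(78.7 + 75) = 3.7/153.7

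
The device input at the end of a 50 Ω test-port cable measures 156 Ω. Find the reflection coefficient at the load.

Γ = 0.515

Γ = (Z_L − Z_0)/(Z_L + Z_0) = (156 − 50)/(156 + 50) = 106/206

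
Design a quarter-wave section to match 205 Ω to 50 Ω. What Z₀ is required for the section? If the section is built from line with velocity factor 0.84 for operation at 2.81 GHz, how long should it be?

Z_qwt ≈ 101 Ω; length ≈ 2.24 cm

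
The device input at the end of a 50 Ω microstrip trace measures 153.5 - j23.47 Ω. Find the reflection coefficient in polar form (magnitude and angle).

Γ = (Z_L − Z_0)/(Z_L + Z_0) = (103.5 − j23.47)/(203.5 − j23.47)
|Γ| = 106/205 = 0.518

Γ ≈ 0.518 ∠ -6.2°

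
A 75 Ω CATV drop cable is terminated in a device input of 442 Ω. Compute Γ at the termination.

Γ = (Z_L − Z_0)/(Z_L + Z_0) = (442 − 75)/(442 + 75) = 367/517

Γ = 0.71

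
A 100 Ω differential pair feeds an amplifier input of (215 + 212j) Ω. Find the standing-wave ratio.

VSWR ≈ 4.48

Γ = (Z_L − Z_0)/(Z_L + Z_0) = (115 + j212)/(315 + j212)
|Γ| = 241/380 = 0.635
VSWR = (1 + |Γ|)/(1 − |Γ|) = 1.64/0.365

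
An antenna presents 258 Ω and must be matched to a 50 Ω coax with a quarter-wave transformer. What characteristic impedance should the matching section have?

Z_qwt = √(Z_0·R_L) = √(50 × 258) = √12900

Z_qwt ≈ 114 Ω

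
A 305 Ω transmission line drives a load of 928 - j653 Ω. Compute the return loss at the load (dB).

RL ≈ 3.78 dB

Γ = (623 − j653)/(1233 − j653), |Γ| = 0.647
RL = −20·log₁₀|Γ| = −20·log₁₀(0.647)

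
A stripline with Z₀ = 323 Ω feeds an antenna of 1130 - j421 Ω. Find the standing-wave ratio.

VSWR ≈ 4.02

Γ = (Z_L − Z_0)/(Z_L + Z_0) = (807 − j421)/(1453 − j421)
|Γ| = 910/1510 = 0.602
VSWR = (1 + |Γ|)/(1 − |Γ|) = 1.6/0.398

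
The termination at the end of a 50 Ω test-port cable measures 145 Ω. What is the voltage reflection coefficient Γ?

Γ = 0.487

Γ = (Z_L − Z_0)/(Z_L + Z_0) = (145 − 50)/(145 + 50) = 95/195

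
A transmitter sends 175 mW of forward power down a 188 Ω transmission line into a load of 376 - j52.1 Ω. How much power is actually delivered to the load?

|Γ| = |(188 − j52.1)/(564 − j52.1)| = 0.344
|Γ|² = 0.119
P_refl = |Γ|²·P_inc = 20.8 mW, P_del = (1 − |Γ|²)·P_inc = 154 mW

P_delivered ≈ 154 mW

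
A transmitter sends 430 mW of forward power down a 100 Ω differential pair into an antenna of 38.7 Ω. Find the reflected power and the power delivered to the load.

Γ = (38.7 − 100)/(38.7 + 100) = -0.442
|Γ|² = 0.195
P_refl = |Γ|²·P_inc = 84 mW, P_del = (1 − |Γ|²)·P_inc = 346 mW

P_reflected ≈ 84 mW; P_delivered ≈ 346 mW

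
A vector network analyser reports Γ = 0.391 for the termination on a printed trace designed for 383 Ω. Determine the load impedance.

Z_L = Z_0·(1 + Γ)/(1 − Γ) = 383·(1.39)/(0.609)

Z_L ≈ 875 Ω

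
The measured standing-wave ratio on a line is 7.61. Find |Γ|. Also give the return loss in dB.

|Γ| ≈ 0.768; return loss ≈ 2.3 dB

|Γ| = (S − 1)/(S + 1) = (7.61 − 1)/(7.61 + 1) = 6.61/8.61
RL = −20·log₁₀|Γ| = −20·log₁₀(0.768)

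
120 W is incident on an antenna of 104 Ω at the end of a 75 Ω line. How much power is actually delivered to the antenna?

P_delivered ≈ 117 W

Γ = (104 − 75)/(104 + 75) = 0.162
|Γ|² = 0.0262
P_refl = |Γ|²·P_inc = 3.15 W, P_del = (1 − |Γ|²)·P_inc = 117 W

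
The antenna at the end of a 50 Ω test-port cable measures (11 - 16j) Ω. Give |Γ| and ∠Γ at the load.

Γ = (Z_L − Z_0)/(Z_L + Z_0) = (-39 − j16)/(61 − j16)
|Γ| = 42.2/63.1 = 0.668

Γ ≈ 0.668 ∠ -143°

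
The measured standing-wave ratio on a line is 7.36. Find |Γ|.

|Γ| ≈ 0.761

|Γ| = (S − 1)/(S + 1) = (7.36 − 1)/(7.36 + 1) = 6.36/8.36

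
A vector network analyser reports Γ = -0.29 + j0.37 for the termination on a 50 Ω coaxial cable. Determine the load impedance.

Z_L = Z_0·(1 + Γ)/(1 − Γ) = 50·(0.71 + j0.37)/(1.29 − j0.37)

Z_L ≈ 21.6 + j20.5 Ω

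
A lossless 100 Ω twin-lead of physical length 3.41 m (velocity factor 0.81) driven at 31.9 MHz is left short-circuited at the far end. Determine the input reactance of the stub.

λ = v/f = 0.81·c / 31.9 MHz = 7.62 m
βl = 2π·l/λ = 2π × 0.448 = 161°
tan(βl) = -0.341
For a short-circuited stub, Z_in = jZ_0·tan(βl)

X_in ≈ -34.1 Ω (capacitive)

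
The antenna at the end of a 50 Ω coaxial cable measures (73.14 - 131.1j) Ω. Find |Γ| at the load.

Γ = (Z_L − Z_0)/(Z_L + Z_0) = (23.14 − j131.1)/(123.1 − j131.1)
|Γ| = 133/180

|Γ| ≈ 0.74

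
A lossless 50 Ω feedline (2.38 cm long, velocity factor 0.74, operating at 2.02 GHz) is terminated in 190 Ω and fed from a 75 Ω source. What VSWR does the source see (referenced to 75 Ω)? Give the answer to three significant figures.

λ = v/f = 0.74·c / 2.02 GHz = 0.11 m
βl = 2π·l/λ = 2π × 0.217 = 78°
tan(βl) = 4.69
Z_in = Z_0·(Z_L + jZ_0·tanβl)/(Z_0 + jZ_L·tanβl) = 13.7 − j9.89 Ω
Γ_s = (Z_in − Z_s)/(Z_in + Z_s) = (-61.3 − j9.89)/(88.7 − j9.89), |Γ_s| = 0.695
VSWR = (1 + |Γ_s|)/(1 − |Γ_s|)

VSWR ≈ 5.57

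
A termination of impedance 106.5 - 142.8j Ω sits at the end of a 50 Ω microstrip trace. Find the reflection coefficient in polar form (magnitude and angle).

Γ = (Z_L − Z_0)/(Z_L + Z_0) = (56.5 − j142.8)/(156.5 − j142.8)
|Γ| = 154/212 = 0.725

Γ ≈ 0.725 ∠ -26°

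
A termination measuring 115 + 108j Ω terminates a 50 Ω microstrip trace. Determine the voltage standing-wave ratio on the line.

VSWR ≈ 4.54

Γ = (Z_L − Z_0)/(Z_L + Z_0) = (65 + j108)/(165 + j108)
|Γ| = 126/197 = 0.639
VSWR = (1 + |Γ|)/(1 − |Γ|) = 1.64/0.361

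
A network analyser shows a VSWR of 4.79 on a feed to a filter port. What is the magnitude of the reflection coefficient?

|Γ| ≈ 0.655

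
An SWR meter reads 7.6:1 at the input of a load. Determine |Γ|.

|Γ| ≈ 0.767

|Γ| = (S − 1)/(S + 1) = (7.6 − 1)/(7.6 + 1) = 6.6/8.6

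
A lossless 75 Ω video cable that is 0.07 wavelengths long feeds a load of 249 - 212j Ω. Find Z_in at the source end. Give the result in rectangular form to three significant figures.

Z_in ≈ 38.6 − j102 Ω

βl = 2π × 0.07 = 25.2°
tan(βl) = tan(25.2°) = 0.471
Z_in = Z_0·(Z_L + jZ_0·tanβl)/(Z_0 + jZ_L·tanβl)
     = 75·(249 − j177)/(175 + j117)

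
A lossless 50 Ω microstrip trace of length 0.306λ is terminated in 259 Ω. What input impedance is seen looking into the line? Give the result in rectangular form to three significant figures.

Z_in ≈ 10.9 + j17.6 Ω

βl = 2π × 0.306 = 110°
tan(βl) = tan(110°) = -2.72
Z_in = Z_0·(Z_L + jZ_0·tanβl)/(Z_0 + jZ_L·tanβl)
     = 50·(259 − j136)/(50 − j705)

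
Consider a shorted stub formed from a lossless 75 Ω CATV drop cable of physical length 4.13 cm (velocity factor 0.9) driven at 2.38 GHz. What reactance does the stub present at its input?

λ = v/f = 0.9·c / 2.38 GHz = 0.113 m
βl = 2π·l/λ = 2π × 0.364 = 131°
tan(βl) = -1.15
For a shorted stub, Z_in = jZ_0·tan(βl)

X_in ≈ -86.1 Ω (capacitive)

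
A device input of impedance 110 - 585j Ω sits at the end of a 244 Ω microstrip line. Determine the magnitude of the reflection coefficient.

|Γ| ≈ 0.878

Γ = (Z_L − Z_0)/(Z_L + Z_0) = (-134 − j585)/(354 − j585)
|Γ| = 600/684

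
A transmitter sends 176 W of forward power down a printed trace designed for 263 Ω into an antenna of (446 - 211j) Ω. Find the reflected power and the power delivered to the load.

|Γ| = |(183 − j211)/(709 − j211)| = 0.378
|Γ|² = 0.143
P_refl = |Γ|²·P_inc = 25.1 W, P_del = (1 − |Γ|²)·P_inc = 151 W

P_reflected ≈ 25.1 W; P_delivered ≈ 151 W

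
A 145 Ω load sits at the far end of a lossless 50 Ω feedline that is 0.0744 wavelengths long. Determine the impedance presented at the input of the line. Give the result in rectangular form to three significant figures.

Z_in ≈ 57.9 − j59.5 Ω

βl = 2π × 0.0744 = 26.8°
tan(βl) = tan(26.8°) = 0.505
Z_in = Z_0·(Z_L + jZ_0·tanβl)/(Z_0 + jZ_L·tanβl)
     = 50·(145 + j25.2)/(50 + j73.2)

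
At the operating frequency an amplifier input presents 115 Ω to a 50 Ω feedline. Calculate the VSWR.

For a purely resistive load, VSWR = R_L/Z_0 or Z_0/R_L (whichever > 1) = 115/50

VSWR ≈ 2.3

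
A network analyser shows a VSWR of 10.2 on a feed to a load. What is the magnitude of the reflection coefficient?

|Γ| ≈ 0.821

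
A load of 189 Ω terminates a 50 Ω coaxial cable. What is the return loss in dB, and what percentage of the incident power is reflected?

RL ≈ 4.71 dB; 33.8% of incident power reflected

Γ = (189 − 50)/(189 + 50) = 0.582
RL = −20·log₁₀(0.582) = 4.71 dB
P_refl/P_inc = |Γ|² = 0.338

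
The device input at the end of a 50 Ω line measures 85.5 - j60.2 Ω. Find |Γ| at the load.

Γ = (Z_L − Z_0)/(Z_L + Z_0) = (35.5 − j60.2)/(135.5 − j60.2)
|Γ| = 69.9/148

|Γ| ≈ 0.471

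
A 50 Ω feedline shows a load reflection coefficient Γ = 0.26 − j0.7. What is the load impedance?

Z_L = Z_0·(1 + Γ)/(1 − Γ) = 50·(1.26 − j0.7)/(0.74 + j0.7)

Z_L ≈ 21.3 − j67.5 Ω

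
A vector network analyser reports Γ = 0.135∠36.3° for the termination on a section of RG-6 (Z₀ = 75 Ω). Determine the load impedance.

Z_L = Z_0·(1 + Γ)/(1 − Γ) = 75·(1.11 + j0.0799)/(0.891 − j0.0799)

Z_L ≈ 92 + j15 Ω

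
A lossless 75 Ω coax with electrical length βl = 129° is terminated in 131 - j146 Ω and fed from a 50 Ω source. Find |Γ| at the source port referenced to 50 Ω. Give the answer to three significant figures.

|Γ| ≈ 0.682

tan(βl) = -1.23
Z_in = Z_0·(Z_L + jZ_0·tanβl)/(Z_0 + jZ_L·tanβl) = 49.9 + j93.2 Ω
Γ_s = (Z_in − Z_s)/(Z_in + Z_s) = (-0.0608 + j93.2)/(99.9 + j93.2), |Γ_s| = 0.682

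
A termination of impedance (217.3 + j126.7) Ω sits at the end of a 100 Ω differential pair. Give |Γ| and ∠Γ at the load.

Γ = (Z_L − Z_0)/(Z_L + Z_0) = (117.3 + j126.7)/(317.3 + j126.7)
|Γ| = 173/342 = 0.505

Γ ≈ 0.505 ∠ 25.4°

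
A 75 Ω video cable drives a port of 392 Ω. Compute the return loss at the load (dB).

Γ = (392 − 75)/(392 + 75) = 0.679
RL = −20·log₁₀|Γ| = −20·log₁₀(0.679)

RL ≈ 3.37 dB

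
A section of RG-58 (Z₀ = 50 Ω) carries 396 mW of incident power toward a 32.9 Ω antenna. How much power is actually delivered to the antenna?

P_delivered ≈ 379 mW

Γ = (32.9 − 50)/(32.9 + 50) = -0.206
|Γ|² = 0.0425
P_refl = |Γ|²·P_inc = 16.8 mW, P_del = (1 − |Γ|²)·P_inc = 379 mW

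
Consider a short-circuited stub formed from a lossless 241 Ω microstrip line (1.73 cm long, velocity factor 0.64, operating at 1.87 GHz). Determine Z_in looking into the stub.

Z_in ≈ +j429 Ω

λ = v/f = 0.64·c / 1.87 GHz = 0.103 m
βl = 2π·l/λ = 2π × 0.168 = 60.7°
tan(βl) = 1.78
For a short-circuited stub, Z_in = jZ_0·tan(βl)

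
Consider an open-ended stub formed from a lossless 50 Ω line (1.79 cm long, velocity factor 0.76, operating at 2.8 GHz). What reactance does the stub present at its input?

X_in ≈ -9.6 Ω (capacitive)

λ = v/f = 0.76·c / 2.8 GHz = 0.0814 m
βl = 2π·l/λ = 2π × 0.22 = 79.1°
tan(βl) = 5.21
For an open-ended stub, Z_in = −jZ_0·cot(βl) = −jZ_0/tan(βl)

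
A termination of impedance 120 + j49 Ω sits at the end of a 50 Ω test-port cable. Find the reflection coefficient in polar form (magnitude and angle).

Γ ≈ 0.483 ∠ 18.9°

Γ = (Z_L − Z_0)/(Z_L + Z_0) = (70 + j49)/(170 + j49)
|Γ| = 85.4/177 = 0.483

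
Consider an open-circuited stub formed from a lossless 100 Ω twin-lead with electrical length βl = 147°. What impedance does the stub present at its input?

Z_in ≈ +j154 Ω

tan(βl) = -0.649
For an open-circuited stub, Z_in = −jZ_0·cot(βl) = −jZ_0/tan(βl)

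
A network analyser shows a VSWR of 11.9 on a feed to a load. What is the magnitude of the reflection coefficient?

|Γ| = (S − 1)/(S + 1) = (11.9 − 1)/(11.9 + 1) = 10.9/12.9

|Γ| ≈ 0.845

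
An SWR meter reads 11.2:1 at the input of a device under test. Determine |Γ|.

|Γ| = (S − 1)/(S + 1) = (11.2 − 1)/(11.2 + 1) = 10.2/12.2

|Γ| ≈ 0.836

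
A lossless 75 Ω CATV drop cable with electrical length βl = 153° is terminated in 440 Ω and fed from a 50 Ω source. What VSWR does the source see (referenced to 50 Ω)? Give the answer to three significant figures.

VSWR ≈ 7.81

tan(βl) = -0.51
Z_in = Z_0·(Z_L + jZ_0·tanβl)/(Z_0 + jZ_L·tanβl) = 55.8 + j129 Ω
Γ_s = (Z_in − Z_s)/(Z_in + Z_s) = (5.78 + j129)/(106 + j129), |Γ_s| = 0.773
VSWR = (1 + |Γ_s|)/(1 − |Γ_s|)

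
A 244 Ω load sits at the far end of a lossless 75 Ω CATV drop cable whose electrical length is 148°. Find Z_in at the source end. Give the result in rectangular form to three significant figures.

tan(βl) = tan(148°) = -0.625
Z_in = Z_0·(Z_L + jZ_0·tanβl)/(Z_0 + jZ_L·tanβl)
     = 75·(244 − j46.9)/(75 − j152)

Z_in ≈ 66.1 + j87.5 Ω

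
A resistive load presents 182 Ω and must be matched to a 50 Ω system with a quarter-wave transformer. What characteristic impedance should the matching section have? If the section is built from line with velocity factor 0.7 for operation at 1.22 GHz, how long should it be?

Z_qwt ≈ 95.4 Ω; length ≈ 4.3 cm

Z_qwt = √(Z_0·R_L) = √(50 × 182) = √9100
λ = 0.7·c/f = 0.172 m, so l = λ/4 = 0.043 m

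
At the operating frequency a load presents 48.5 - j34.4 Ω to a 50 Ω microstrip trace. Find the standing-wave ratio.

VSWR ≈ 1.99

Γ = (Z_L − Z_0)/(Z_L + Z_0) = (-1.5 − j34.4)/(98.5 − j34.4)
|Γ| = 34.4/104 = 0.33
VSWR = (1 + |Γ|)/(1 − |Γ|) = 1.33/0.67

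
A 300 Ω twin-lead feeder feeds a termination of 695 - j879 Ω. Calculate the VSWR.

Γ = (Z_L − Z_0)/(Z_L + Z_0) = (395 − j879)/(995 − j879)
|Γ| = 964/1330 = 0.726
VSWR = (1 + |Γ|)/(1 − |Γ|) = 1.73/0.274

VSWR ≈ 6.3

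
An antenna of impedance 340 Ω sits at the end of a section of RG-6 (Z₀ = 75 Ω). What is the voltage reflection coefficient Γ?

Γ = 0.639

Γ = (Z_L − Z_0)/(Z_L + Z_0) = (340 − 75)/(340 + 75) = 265/415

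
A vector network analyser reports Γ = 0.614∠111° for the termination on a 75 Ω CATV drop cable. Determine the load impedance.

Z_L = Z_0·(1 + Γ)/(1 − Γ) = 75·(0.78 + j0.573)/(1.22 − j0.573)

Z_L ≈ 25.7 + j47.3 Ω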